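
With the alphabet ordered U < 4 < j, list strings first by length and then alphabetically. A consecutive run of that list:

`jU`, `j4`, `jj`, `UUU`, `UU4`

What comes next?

UUj

The successor of UU4 increments the rightmost position that isn't already j and resets every position after it to U.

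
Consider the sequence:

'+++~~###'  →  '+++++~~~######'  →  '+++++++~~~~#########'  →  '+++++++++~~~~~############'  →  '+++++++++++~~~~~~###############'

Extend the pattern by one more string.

+++++++++++++~~~~~~~##################

Term n consists of 2n+1 +'s, followed by n+1 ~'s, followed by 3n #'s (n = 1, 2, …).
At n = 6 the blocks have lengths 13, 7, 18.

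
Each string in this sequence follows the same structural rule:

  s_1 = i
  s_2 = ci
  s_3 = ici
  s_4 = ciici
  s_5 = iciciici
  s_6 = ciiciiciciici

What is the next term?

Each term (from the third on) is the two preceding terms concatenated in order: term 3 = i·ci = ici.
So term 7 is iciciici·ciiciiciciici.

iciciiciciiciiciciici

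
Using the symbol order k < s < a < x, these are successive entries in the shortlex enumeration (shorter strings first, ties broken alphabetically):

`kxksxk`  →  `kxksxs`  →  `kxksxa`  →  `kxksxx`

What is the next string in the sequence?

Treat kxksxx as a base-4 numeral over the given alphabet and add one, carrying through any trailing x's.

kxkakk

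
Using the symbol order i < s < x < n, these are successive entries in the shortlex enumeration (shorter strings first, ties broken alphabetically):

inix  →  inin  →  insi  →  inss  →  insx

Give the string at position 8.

inxs

Continuing the enumeration 3 steps past insx: insx → insn → inxi → (answer).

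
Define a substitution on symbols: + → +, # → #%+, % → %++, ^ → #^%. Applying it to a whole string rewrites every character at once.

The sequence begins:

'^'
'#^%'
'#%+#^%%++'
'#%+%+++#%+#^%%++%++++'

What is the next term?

#%+%+++%+++++#%+%+++#%+#^%%++%++++%++++++

Applying the rule to each of the 21 symbols of #%+%+++#%+#^%%++%++++ gives the pieces #%+ %++ + %++ + + + #%+ %++ + #%+ #^% %++ %++ + + %++ + + + +, which concatenate to the answer.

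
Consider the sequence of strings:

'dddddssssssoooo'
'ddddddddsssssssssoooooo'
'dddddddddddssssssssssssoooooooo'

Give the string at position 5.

dddddddddddddddddssssssssssssssssssoooooooooooo

Term n consists of 3n-1 d's, followed by 3n s's, followed by 2n o's, where the shown terms are n = 2, 3, 4.
At n = 6 the blocks have lengths 17, 18, 12.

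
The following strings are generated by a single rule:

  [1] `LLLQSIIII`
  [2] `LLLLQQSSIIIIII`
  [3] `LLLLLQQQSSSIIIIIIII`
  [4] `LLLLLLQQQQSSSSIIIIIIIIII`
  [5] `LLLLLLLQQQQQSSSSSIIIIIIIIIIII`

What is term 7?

Reading off run lengths: L runs 3, 4, 5, 6, 7; Q runs 1, 2, 3, 4, 5; S runs 1, 2, 3, 4, 5; I runs 4, 6, 8, 10, 12 — each is linear in n (n = 1, 2, …).
Setting n = 7 gives 9, 7, 7, 16 characters in each block.

LLLLLLLLLQQQQQQQSSSSSSSIIIIIIIIIIIIIIII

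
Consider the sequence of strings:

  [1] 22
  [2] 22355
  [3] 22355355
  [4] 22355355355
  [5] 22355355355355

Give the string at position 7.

22355355355355355355

The strings grow by a fixed suffix 355 each time.
From 22355355355355, 2 further steps: 22355355355355 → 22355355355355355 → (answer).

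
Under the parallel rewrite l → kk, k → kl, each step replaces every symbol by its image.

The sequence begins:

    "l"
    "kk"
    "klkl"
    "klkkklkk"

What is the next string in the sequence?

Rewriting each symbol of klkkklkk: k→kl, l→kk, k→kl, k→kl, k→kl, l→kk, k→kl, k→kl, which concatenates to kl kk kl kl kl kk kl kl.

klkkklklklkkklkl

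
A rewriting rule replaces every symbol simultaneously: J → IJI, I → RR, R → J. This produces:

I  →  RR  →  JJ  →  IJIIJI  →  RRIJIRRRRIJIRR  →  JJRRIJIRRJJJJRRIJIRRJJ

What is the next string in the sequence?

IJIIJIJJRRIJIRRJJIJIIJIIJIIJIJJRRIJIRRJJIJIIJI

Replace each of the 22 characters of JJRRIJIRRJJJJRRIJIRRJJ in place — IJI IJI J J RR IJI RR J J IJI IJI IJI IJI J J RR IJI RR J J IJI IJI — and concatenate.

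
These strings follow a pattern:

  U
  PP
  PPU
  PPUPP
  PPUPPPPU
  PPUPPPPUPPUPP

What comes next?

From term 3 onward, concatenate the last term with the second-to-last: PP·U = PPU, PPU·PP = PPUPP, …
Continuing: PPUPPPPUPPUPP · PPUPPPPU gives term 7.

PPUPPPPUPPUPPPPUPPPPU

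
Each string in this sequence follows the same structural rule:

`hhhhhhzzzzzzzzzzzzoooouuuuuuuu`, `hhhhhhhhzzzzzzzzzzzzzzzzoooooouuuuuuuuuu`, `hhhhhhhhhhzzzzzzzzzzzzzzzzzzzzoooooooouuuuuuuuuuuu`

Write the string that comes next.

hhhhhhhhhhhhzzzzzzzzzzzzzzzzzzzzzzzzoooooooooouuuuuuuuuuuuuu

Term n consists of 2n h's, followed by 4n z's, followed by 2n-2 o's, followed by 2n+2 u's, where the shown terms are n = 3, 4, 5.
At n = 6 the blocks have lengths 12, 24, 10, 14.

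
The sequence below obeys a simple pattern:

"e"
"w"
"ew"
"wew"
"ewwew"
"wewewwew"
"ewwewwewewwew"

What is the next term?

wewewwewewwewwewewwew

Each term (from the third on) is the two preceding terms concatenated in order: term 3 = e·w = ew.
So term 8 is wewewwew·ewwewwewewwew.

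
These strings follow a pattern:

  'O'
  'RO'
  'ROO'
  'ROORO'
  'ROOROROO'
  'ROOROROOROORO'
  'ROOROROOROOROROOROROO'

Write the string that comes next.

Each term (from the third on) is the previous term followed by the one before it: term 3 = RO·O = ROO.
So term 8 is ROOROROOROOROROOROROO·ROOROROOROORO.

ROOROROOROOROROOROROOROOROROOROORO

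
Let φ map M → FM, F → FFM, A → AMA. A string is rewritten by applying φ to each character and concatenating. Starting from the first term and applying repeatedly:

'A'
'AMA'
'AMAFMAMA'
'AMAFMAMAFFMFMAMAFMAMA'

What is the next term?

Applying the rule to each of the 21 symbols of AMAFMAMAFFMFMAMAFMAMA gives the pieces AMA FM AMA FFM FM AMA FM AMA FFM FFM FM FFM FM AMA FM AMA FFM FM AMA FM AMA, which concatenate to the answer.

AMAFMAMAFFMFMAMAFMAMAFFMFFMFMFFMFMAMAFMAMAFFMFMAMAFMAMA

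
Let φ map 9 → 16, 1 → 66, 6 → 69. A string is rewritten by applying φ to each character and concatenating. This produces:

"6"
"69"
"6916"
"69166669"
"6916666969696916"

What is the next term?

Replace each of the 16 characters of 6916666969696916 in place — 69 16 66 69 69 69 69 16 69 16 69 16 69 16 66 69 — and concatenate.

69166669696969166916691669166669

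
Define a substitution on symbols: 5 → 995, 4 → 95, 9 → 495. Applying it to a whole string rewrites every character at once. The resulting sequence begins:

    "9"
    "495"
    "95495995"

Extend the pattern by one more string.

49599595495995495495995

Apply φ to 95495995 symbol by symbol: 9→495, 5→995, 4→95, 9→495, 5→995, 9→495, 9→495, 5→995; joined: 495 995 95 495 995 495 495 995.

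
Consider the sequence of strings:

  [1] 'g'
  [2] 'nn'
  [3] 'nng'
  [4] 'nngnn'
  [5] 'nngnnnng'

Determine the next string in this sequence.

Each term (from the third on) is the previous term followed by the one before it: term 3 = nn·g = nng.
So term 6 is nngnnnng·nngnn.

nngnnnngnngnn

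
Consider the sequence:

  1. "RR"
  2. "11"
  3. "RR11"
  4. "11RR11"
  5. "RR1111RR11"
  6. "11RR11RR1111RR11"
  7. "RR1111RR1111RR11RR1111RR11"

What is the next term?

This is a Fibonacci-style word recurrence s(k) = s(k−2)·s(k−1): e.g. RR·11 = RR11.
Continuing: 11RR11RR1111RR11 · RR1111RR1111RR11RR1111RR11 gives term 8.

11RR11RR1111RR11RR1111RR1111RR11RR1111RR11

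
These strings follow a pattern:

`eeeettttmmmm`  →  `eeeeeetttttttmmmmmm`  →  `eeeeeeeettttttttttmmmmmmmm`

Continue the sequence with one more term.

Each string has the form e^{2n+2} t^{3n+1} m^{2n+2} (n = 1, 2, …).
Setting n = 4 gives 10, 13, 10 characters in each block.

eeeeeeeeeetttttttttttttmmmmmmmmmm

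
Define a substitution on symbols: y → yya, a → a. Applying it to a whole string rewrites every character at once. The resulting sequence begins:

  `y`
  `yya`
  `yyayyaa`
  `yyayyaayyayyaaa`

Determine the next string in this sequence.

yyayyaayyayyaaayyayyaayyayyaaaa

Replace each of the 15 characters of yyayyaayyayyaaa in place — yya yya a yya yya a a yya yya a yya yya a a a — and concatenate.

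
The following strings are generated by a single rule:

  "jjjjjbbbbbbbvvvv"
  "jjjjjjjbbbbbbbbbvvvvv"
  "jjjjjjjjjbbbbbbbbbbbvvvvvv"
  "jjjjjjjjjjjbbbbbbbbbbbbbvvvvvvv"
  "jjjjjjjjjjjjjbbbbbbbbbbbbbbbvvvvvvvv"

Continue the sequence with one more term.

jjjjjjjjjjjjjjjbbbbbbbbbbbbbbbbbvvvvvvvvv

Reading off run lengths: j runs 5, 7, 9, 11, 13; b runs 7, 9, 11, 13, 15; v runs 4, 5, 6, 7, 8 — each is linear in n, where the shown terms are n = 3, 4, 5, 6, 7.
For the next term, n = 8, so the run lengths are 15, 17, 9.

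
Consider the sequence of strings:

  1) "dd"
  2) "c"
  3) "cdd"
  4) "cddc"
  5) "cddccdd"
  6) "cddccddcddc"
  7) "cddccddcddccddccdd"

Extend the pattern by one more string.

From term 3 onward, concatenate the last term with the second-to-last: c·dd = cdd, cdd·c = cddc, …
So term 8 is cddccddcddccddccdd·cddccddcddc.

cddccddcddccddccddcddccddcddc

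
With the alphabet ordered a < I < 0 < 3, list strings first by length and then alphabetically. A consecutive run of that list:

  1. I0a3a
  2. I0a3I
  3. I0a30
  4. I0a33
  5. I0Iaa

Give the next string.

I0IaI

The successor of I0Iaa increments the rightmost position that isn't already 3 and resets every position after it to a.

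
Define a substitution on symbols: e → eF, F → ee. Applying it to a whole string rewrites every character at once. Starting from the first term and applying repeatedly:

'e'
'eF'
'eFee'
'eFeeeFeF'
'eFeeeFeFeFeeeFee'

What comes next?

Rewriting the 16 symbols of eFeeeFeFeFeeeFee one by one yields eF ee eF eF eF ee eF ee eF ee eF eF eF ee eF eF; concatenated:

eFeeeFeFeFeeeFeeeFeeeFeFeFeeeFeF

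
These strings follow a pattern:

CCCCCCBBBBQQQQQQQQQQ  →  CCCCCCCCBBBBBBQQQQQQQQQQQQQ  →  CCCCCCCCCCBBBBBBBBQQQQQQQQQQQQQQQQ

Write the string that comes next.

Reading off run lengths: C runs 6, 8, 10; B runs 4, 6, 8; Q runs 10, 13, 16 — each is linear in n, where the shown terms are n = 3, 4, 5.
For the next term, n = 6, so the run lengths are 12, 10, 19.

CCCCCCCCCCCCBBBBBBBBBBQQQQQQQQQQQQQQQQQQQ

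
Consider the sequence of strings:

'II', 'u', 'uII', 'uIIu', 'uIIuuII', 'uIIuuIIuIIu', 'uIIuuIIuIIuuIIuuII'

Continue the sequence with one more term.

Each term (from the third on) is the previous term followed by the one before it: term 3 = u·II = uII.
So term 8 is uIIuuIIuIIuuIIuuII·uIIuuIIuIIu.

uIIuuIIuIIuuIIuuIIuIIuuIIuIIu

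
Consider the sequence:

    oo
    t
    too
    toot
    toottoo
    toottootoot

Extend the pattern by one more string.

From term 3 onward, concatenate the last term with the second-to-last: t·oo = too, too·t = toot, …
So term 7 is toottootoot·toottoo.

toottootoottoottoo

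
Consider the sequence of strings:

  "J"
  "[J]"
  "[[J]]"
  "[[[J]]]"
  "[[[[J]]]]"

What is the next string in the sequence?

[[[[[J]]]]]

s(k+1) = [·s(k)·], so each term gains [ as a prefix and ] as a suffix.
So the next term is [·[[[[J]]]]·].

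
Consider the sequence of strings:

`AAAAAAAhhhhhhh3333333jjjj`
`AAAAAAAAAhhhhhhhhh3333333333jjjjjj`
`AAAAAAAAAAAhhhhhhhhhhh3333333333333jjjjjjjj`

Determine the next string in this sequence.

AAAAAAAAAAAAAhhhhhhhhhhhhh3333333333333333jjjjjjjjjj

The n-th term is 2n+3 A's then 2n+3 h's then 3n+1 3's then 2n j's, where the shown terms are n = 2, 3, 4.
Setting n = 5 gives 13, 13, 16, 10 characters in each block.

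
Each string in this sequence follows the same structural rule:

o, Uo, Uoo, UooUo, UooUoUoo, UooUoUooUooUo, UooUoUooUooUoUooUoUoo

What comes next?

From term 3 onward, concatenate the last term with the second-to-last: Uo·o = Uoo, Uoo·Uo = UooUo, …
So term 8 is UooUoUooUooUoUooUoUoo·UooUoUooUooUo.

UooUoUooUooUoUooUoUooUooUoUooUooUo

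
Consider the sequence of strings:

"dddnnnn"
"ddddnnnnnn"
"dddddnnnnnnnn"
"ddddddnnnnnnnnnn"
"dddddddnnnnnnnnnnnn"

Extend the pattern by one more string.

Reading off run lengths: d runs 3, 4, 5, 6, 7; n runs 4, 6, 8, 10, 12 — each is linear in n, where the shown terms are n = 2, 3, 4, 5, 6.
Setting n = 7 gives 8, 14 characters in each block.

ddddddddnnnnnnnnnnnnnn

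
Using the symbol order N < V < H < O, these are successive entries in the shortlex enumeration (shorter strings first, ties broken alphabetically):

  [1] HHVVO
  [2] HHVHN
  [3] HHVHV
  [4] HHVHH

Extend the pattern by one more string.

HHVHO

Find the rightmost character of HHVHH below O, bump it to the next letter, and reset everything to its right to N.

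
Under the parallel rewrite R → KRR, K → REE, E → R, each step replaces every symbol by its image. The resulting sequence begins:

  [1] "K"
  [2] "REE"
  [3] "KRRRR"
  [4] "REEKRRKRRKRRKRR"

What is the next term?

Applying the rule to each of the 15 symbols of REEKRRKRRKRRKRR gives the pieces KRR R R REE KRR KRR REE KRR KRR REE KRR KRR REE KRR KRR, which concatenate to the answer.

KRRRRREEKRRKRRREEKRRKRRREEKRRKRRREEKRRKRR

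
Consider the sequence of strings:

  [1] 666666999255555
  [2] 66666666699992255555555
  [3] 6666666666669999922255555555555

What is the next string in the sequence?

666666666666666999999222255555555555555

The n-th term is 3n 6's then n+1 9's then n-1 2's then 3n-1 5's, where the shown terms are n = 2, 3, 4.
At n = 5 the blocks have lengths 15, 6, 4, 14.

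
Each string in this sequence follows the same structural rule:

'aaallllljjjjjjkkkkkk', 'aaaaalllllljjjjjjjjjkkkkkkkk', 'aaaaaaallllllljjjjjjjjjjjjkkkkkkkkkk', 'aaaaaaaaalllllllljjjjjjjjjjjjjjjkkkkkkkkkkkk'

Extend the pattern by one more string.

Reading off run lengths: a runs 3, 5, 7, 9; l runs 5, 6, 7, 8; j runs 6, 9, 12, 15; k runs 6, 8, 10, 12 — each is linear in n, where the shown terms are n = 2, 3, 4, 5.
For the next term, n = 6, so the run lengths are 11, 9, 18, 14.

aaaaaaaaaaallllllllljjjjjjjjjjjjjjjjjjkkkkkkkkkkkkkk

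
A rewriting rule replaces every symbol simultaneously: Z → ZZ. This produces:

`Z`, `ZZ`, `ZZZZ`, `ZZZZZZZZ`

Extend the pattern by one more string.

Apply φ to ZZZZZZZZ symbol by symbol: Z→ZZ, Z→ZZ, Z→ZZ, Z→ZZ, Z→ZZ, Z→ZZ, Z→ZZ, Z→ZZ; joined: ZZ ZZ ZZ ZZ ZZ ZZ ZZ ZZ.

ZZZZZZZZZZZZZZZZ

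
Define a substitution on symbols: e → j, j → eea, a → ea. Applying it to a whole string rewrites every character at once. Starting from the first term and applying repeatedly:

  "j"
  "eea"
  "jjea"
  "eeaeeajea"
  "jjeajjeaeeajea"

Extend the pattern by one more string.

eeaeeajeaeeaeeajeajjeaeeajea

φ(jjeajjeaeeajea) expands symbol-by-symbol to eea eea j ea eea eea j ea j j ea eea j ea; joining the 14 pieces gives the next term.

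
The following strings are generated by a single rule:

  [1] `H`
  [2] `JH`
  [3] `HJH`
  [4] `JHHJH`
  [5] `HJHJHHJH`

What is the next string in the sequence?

This is a Fibonacci-style word recurrence s(k) = s(k−2)·s(k−1): e.g. H·JH = HJH.
Continuing: JHHJH · HJHJHHJH gives term 6.

JHHJHHJHJHHJH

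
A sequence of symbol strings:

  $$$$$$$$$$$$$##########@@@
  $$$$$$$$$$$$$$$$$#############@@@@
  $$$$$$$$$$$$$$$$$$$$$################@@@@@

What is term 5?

Each string has the form $^{4n+1} #^{3n+1} @^{n}, where the shown terms are n = 3, 4, 5.
At n = 7 the blocks have lengths 29, 22, 7.

$$$$$$$$$$$$$$$$$$$$$$$$$$$$$######################@@@@@@@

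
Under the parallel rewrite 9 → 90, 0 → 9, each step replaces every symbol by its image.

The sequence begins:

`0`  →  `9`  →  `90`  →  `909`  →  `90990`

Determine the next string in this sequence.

Expanding 90990: 9→90, 0→9, 9→90, 9→90, 0→9. Concatenated: 90 9 90 90 9.

90990909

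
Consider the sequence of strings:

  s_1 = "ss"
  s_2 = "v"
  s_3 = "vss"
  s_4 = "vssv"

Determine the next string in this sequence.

vssvvss

This is a Fibonacci-style word recurrence s(k) = s(k−1)·s(k−2): e.g. v·ss = vss.
Continuing: vssv · vss gives term 5.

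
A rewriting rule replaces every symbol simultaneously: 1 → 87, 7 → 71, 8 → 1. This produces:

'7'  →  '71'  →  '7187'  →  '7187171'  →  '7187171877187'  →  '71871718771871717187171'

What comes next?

Rewriting the 23 symbols of 71871718771871717187171 one by one yields 71 87 1 71 87 71 87 1 71 71 87 1 71 87 71 87 71 87 1 71 87 71 87; concatenated:

718717187718717171871718771877187171877187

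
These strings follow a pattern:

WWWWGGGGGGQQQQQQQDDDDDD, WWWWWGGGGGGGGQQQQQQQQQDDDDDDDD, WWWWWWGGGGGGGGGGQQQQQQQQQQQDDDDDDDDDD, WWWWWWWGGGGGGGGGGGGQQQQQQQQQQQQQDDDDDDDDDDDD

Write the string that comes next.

Each string has the form W^{n+2} G^{2n+2} Q^{2n+3} D^{2n+2}, where the shown terms are n = 2, 3, 4, 5.
At n = 6 the blocks have lengths 8, 14, 15, 14.

WWWWWWWWGGGGGGGGGGGGGGQQQQQQQQQQQQQQQDDDDDDDDDDDDDD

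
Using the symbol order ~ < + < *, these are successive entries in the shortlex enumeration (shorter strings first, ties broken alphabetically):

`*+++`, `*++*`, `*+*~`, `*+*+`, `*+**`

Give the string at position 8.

Advancing 3 positions from *+** through *+** → **~~ → **~+ reaches term 8.

**~*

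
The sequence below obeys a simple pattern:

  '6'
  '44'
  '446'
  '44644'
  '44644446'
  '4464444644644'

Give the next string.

446444464464444644446

Each term (from the third on) is the previous term followed by the one before it: term 3 = 44·6 = 446.
Continuing: 4464444644644 · 44644446 gives term 7.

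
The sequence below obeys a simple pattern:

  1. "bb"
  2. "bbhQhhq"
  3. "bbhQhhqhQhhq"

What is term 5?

The strings grow by a fixed suffix hQhhq each time.
From bbhQhhqhQhhq, 2 further steps: bbhQhhqhQhhq → bbhQhhqhQhhqhQhhq → (answer).

bbhQhhqhQhhqhQhhqhQhhq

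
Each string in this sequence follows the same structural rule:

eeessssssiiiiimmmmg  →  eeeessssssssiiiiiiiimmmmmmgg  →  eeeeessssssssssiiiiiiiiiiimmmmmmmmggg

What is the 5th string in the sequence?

Term n consists of n+1 e's, followed by 2n+2 s's, followed by 3n-1 i's, followed by 2n m's, followed by n-1 g's, where the shown terms are n = 2, 3, 4.
Setting n = 6 gives 7, 14, 17, 12, 5 characters in each block.

eeeeeeessssssssssssssiiiiiiiiiiiiiiiiimmmmmmmmmmmmggggg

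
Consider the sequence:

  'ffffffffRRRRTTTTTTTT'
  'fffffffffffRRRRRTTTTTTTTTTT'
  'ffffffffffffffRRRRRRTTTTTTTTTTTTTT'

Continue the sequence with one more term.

fffffffffffffffffRRRRRRRTTTTTTTTTTTTTTTTT

The n-th term is 3n+2 f's then n+2 R's then 3n+2 T's, where the shown terms are n = 2, 3, 4.
At n = 5 the blocks have lengths 17, 7, 17.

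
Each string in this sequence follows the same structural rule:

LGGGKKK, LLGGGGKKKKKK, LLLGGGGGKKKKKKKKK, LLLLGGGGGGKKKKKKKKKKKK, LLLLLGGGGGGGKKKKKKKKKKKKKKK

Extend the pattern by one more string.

LLLLLLGGGGGGGGKKKKKKKKKKKKKKKKKK

Reading off run lengths: L runs 1, 2, 3, 4, 5; G runs 3, 4, 5, 6, 7; K runs 3, 6, 9, 12, 15 — each is linear in n (n = 1, 2, …).
At n = 6 the blocks have lengths 6, 8, 18.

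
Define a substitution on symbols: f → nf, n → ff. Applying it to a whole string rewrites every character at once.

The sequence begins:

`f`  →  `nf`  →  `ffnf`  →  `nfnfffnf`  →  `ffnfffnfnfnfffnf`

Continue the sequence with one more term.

nfnfffnfnfnfffnfffnfffnfnfnfffnf

Replace each of the 16 characters of ffnfffnfnfnfffnf in place — nf nf ff nf nf nf ff nf ff nf ff nf nf nf ff nf — and concatenate.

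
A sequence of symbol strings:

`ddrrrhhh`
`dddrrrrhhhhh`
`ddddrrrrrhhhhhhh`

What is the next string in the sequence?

The n-th term is n d's then n+1 r's then 2n-1 h's, where the shown terms are n = 2, 3, 4.
At n = 5 the blocks have lengths 5, 6, 9.

dddddrrrrrrhhhhhhhhh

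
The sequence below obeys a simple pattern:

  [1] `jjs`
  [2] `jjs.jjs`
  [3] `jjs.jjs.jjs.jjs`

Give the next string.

jjs.jjs.jjs.jjs.jjs.jjs.jjs.jjs

Every step duplicates the string with '.' between the halves.
One more doubling of jjs.jjs.jjs.jjs gives the answer.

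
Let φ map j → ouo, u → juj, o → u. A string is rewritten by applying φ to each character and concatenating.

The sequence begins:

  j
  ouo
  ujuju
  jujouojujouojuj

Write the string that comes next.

Replace each of the 15 characters of jujouojujouojuj in place — ouo juj ouo u juj u ouo juj ouo u juj u ouo juj ouo — and concatenate.

ouojujououjujuouojujououjujuouojujouo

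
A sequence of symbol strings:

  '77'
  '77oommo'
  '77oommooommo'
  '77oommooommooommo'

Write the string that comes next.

Every step adds oommo to the end: s(k+1) = s(k)·oommo.
Applying this once more to 77oommooommooommo:

77oommooommooommooommo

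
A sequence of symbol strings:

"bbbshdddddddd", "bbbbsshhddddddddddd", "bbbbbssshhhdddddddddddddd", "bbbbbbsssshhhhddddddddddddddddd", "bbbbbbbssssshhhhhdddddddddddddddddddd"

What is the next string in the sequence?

bbbbbbbbsssssshhhhhhddddddddddddddddddddddd

The n-th term is n+1 b's then n-1 s's then n-1 h's then 3n+2 d's, where the shown terms are n = 2, 3, 4, 5, 6.
Setting n = 7 gives 8, 6, 6, 23 characters in each block.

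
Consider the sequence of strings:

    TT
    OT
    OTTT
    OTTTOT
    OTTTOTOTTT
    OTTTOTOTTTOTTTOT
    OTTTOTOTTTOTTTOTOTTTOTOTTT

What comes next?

OTTTOTOTTTOTTTOTOTTTOTOTTTOTTTOTOTTTOTTTOT

This is a Fibonacci-style word recurrence s(k) = s(k−1)·s(k−2): e.g. OT·TT = OTTT.
Continuing: OTTTOTOTTTOTTTOTOTTTOTOTTT · OTTTOTOTTTOTTTOT gives term 8.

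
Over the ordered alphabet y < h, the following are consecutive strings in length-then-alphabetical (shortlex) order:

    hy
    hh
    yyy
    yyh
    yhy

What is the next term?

yhh

The successor of yhy increments the rightmost position that isn't already h and resets every position after it to y.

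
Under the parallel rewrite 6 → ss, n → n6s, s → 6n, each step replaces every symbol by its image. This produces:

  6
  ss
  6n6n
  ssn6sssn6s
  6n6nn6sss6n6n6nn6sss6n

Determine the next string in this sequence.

φ(6n6nn6sss6n6n6nn6sss6n) expands symbol-by-symbol to ss n6s ss n6s n6s ss 6n 6n 6n ss n6s ss n6s ss n6s n6s ss 6n 6n 6n ss n6s; joining the 22 pieces gives the next term.

ssn6sssn6sn6sss6n6n6nssn6sssn6sssn6sn6sss6n6n6nssn6s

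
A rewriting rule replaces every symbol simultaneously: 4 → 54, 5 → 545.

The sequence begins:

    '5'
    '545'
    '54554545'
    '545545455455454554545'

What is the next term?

Rewriting the 21 symbols of 545545455455454554545 one by one yields 545 54 545 545 54 545 54 545 545 54 545 545 54 545 54 545 545 54 545 54 545; concatenated:

5455454554554545545455455454554554545545455455454554545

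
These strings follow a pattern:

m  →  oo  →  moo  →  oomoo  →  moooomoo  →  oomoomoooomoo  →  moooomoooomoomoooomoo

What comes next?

oomoomoooomoomoooomoooomoomoooomoo

Each term (from the third on) is the two preceding terms concatenated in order: term 3 = m·oo = moo.
The next term joins oomoomoooomoo and moooomoooomoomoooomoo.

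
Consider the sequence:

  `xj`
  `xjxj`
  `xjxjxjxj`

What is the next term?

s(k+1) = s(k)·s(k) — each term doubles the last.
Doubling xjxjxjxj:

xjxjxjxjxjxjxjxj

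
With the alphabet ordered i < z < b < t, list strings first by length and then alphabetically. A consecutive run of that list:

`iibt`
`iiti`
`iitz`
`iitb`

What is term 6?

izii

Stepping forward 2 times from iitb: iitb → iitt, then the target.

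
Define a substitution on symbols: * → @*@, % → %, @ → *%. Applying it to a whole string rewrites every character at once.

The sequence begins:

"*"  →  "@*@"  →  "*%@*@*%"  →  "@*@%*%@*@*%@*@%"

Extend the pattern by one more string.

Replace each of the 15 characters of @*@%*%@*@*%@*@% in place — *% @*@ *% % @*@ % *% @*@ *% @*@ % *% @*@ *% % — and concatenate.

*%@*@*%%@*@%*%@*@*%@*@%*%@*@*%%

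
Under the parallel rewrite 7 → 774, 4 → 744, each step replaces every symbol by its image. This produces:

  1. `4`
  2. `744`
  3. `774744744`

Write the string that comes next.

Rewriting each symbol of 774744744: 7→774, 7→774, 4→744, 7→774, 4→744, 4→744, 7→774, 4→744, 4→744, which concatenates to 774 774 744 774 744 744 774 744 744.

774774744774744744774744744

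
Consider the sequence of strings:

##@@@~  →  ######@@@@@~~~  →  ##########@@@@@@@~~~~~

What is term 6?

######################@@@@@@@@@@@@@~~~~~~~~~~~

Reading off run lengths: # runs 2, 6, 10; @ runs 3, 5, 7; ~ runs 1, 3, 5 — each is linear in n (n = 1, 2, …).
Setting n = 6 gives 22, 13, 11 characters in each block.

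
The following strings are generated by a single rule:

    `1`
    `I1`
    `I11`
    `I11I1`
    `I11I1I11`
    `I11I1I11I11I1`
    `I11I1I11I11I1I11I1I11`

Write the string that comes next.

This is a Fibonacci-style word recurrence s(k) = s(k−1)·s(k−2): e.g. I1·1 = I11.
So term 8 is I11I1I11I11I1I11I1I11·I11I1I11I11I1.

I11I1I11I11I1I11I1I11I11I1I11I11I1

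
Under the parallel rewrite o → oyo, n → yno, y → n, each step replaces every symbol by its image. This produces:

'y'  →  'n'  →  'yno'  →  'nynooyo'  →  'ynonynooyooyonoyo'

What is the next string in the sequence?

Rewriting the 17 symbols of ynonynooyooyonoyo one by one yields n yno oyo yno n yno oyo oyo n oyo oyo n oyo yno oyo n oyo; concatenated:

nynooyoynonynooyooyonoyooyonoyoynooyonoyo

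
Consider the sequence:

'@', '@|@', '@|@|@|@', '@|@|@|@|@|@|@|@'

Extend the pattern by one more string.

Each string is two copies of the previous one joined by '|'.
Doubling @|@|@|@|@|@|@|@ with '|' between the halves:

@|@|@|@|@|@|@|@|@|@|@|@|@|@|@|@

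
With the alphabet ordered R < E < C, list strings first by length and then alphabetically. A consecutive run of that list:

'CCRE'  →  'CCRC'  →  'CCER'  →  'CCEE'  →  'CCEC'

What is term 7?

CCCE

Advancing 2 positions from CCEC through CCEC → CCCR reaches term 7.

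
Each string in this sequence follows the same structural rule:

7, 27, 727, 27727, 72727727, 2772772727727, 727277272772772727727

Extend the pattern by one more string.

2772772727727727277272772772727727

Each term (from the third on) is the two preceding terms concatenated in order: term 3 = 7·27 = 727.
The next term joins 2772772727727 and 727277272772772727727.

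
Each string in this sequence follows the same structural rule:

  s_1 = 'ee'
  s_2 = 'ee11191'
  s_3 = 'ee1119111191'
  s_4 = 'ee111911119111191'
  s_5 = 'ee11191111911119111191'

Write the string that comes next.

The strings grow by a fixed suffix 11191 each time.
Applying this once more to ee11191111911119111191:

ee1119111191111911119111191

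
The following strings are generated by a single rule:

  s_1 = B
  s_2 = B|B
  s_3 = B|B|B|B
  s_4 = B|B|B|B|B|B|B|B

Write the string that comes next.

B|B|B|B|B|B|B|B|B|B|B|B|B|B|B|B

Each string is two copies of the previous one joined by '|'.
So the next term is two copies of B|B|B|B|B|B|B|B with '|' between the halves.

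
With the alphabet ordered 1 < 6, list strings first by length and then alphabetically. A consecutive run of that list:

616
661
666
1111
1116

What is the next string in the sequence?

1161

Treat 1116 as a base-2 numeral over the given alphabet and add one, carrying through any trailing 6's.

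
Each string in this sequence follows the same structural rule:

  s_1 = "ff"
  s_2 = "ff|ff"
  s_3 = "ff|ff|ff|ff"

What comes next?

Each string is two copies of the previous one joined by '|'.
One more doubling of ff|ff|ff|ff gives the answer.

ff|ff|ff|ff|ff|ff|ff|ff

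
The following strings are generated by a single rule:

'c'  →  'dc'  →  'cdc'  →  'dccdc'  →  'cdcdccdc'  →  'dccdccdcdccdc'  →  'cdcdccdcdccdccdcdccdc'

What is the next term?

This is a Fibonacci-style word recurrence s(k) = s(k−2)·s(k−1): e.g. c·dc = cdc.
So term 8 is dccdccdcdccdc·cdcdccdcdccdccdcdccdc.

dccdccdcdccdccdcdccdcdccdccdcdccdc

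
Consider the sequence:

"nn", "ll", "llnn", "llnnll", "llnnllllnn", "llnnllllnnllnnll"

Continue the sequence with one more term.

llnnllllnnllnnllllnnllllnn

Each term (from the third on) is the previous term followed by the one before it: term 3 = ll·nn = llnn.
So term 7 is llnnllllnnllnnll·llnnllllnn.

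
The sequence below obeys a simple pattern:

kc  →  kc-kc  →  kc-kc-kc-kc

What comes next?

s(k+1) = s(k)·-·s(k) — each term doubles the last with '-' between the halves.
So the next term is two copies of kc-kc-kc-kc with '-' between the halves.

kc-kc-kc-kc-kc-kc-kc-kc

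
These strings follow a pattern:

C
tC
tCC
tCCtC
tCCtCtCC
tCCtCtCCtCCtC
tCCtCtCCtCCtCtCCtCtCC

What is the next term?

tCCtCtCCtCCtCtCCtCtCCtCCtCtCCtCCtC

From term 3 onward, concatenate the last term with the second-to-last: tC·C = tCC, tCC·tC = tCCtC, …
So term 8 is tCCtCtCCtCCtCtCCtCtCC·tCCtCtCCtCCtC.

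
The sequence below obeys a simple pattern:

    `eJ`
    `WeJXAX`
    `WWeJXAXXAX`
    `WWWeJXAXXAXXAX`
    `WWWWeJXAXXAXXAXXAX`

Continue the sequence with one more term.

Every step adds W to the front and XAX to the end of the previous string.
One more step from WWWWeJXAXXAXXAXXAX gives the answer.

WWWWWeJXAXXAXXAXXAXXAX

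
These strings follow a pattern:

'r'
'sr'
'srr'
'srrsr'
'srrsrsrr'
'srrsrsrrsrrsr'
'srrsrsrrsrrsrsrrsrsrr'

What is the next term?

srrsrsrrsrrsrsrrsrsrrsrrsrsrrsrrsr

From term 3 onward, concatenate the last term with the second-to-last: sr·r = srr, srr·sr = srrsr, …
The next term joins srrsrsrrsrrsrsrrsrsrr and srrsrsrrsrrsr.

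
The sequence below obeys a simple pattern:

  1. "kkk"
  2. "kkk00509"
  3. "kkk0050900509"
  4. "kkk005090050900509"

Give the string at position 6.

The strings grow by a fixed suffix 00509 each time.
From kkk005090050900509, 2 further steps: kkk005090050900509 → kkk00509005090050900509 → (answer).

kkk0050900509005090050900509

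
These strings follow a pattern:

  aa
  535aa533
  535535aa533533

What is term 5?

Every step adds 535 to the front and 533 to the end of the previous string.
From 535535aa533533, 2 further steps: 535535aa533533 → 535535535aa533533533 → (answer).

535535535535aa533533533533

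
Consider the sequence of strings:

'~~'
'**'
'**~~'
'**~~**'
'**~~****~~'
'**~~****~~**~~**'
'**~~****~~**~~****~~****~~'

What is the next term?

**~~****~~**~~****~~****~~**~~****~~**~~**

This is a Fibonacci-style word recurrence s(k) = s(k−1)·s(k−2): e.g. **·~~ = **~~.
The next term joins **~~****~~**~~****~~****~~ and **~~****~~**~~**.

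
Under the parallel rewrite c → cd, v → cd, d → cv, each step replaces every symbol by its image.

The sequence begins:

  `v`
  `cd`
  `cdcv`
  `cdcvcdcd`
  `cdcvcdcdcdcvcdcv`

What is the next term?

cdcvcdcdcdcvcdcvcdcvcdcdcdcvcdcd

φ(cdcvcdcdcdcvcdcv) expands symbol-by-symbol to cd cv cd cd cd cv cd cv cd cv cd cd cd cv cd cd; joining the 16 pieces gives the next term.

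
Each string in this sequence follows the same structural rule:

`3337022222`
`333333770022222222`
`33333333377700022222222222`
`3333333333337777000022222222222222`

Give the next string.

333333333333333777770000022222222222222222

The n-th term is 3n 3's then n 7's then n 0's then 3n+2 2's (n = 1, 2, …).
Setting n = 5 gives 15, 5, 5, 17 characters in each block.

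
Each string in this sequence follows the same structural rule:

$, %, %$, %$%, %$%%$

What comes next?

From term 3 onward, concatenate the last term with the second-to-last: %·$ = %$, %$·% = %$%, …
The next term joins %$%%$ and %$%.

%$%%$%$%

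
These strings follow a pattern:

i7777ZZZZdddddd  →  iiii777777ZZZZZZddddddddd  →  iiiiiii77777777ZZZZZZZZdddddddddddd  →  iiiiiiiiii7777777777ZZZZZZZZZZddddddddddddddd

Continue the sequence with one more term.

iiiiiiiiiiiii777777777777ZZZZZZZZZZZZdddddddddddddddddd

Reading off run lengths: i runs 1, 4, 7, 10; 7 runs 4, 6, 8, 10; Z runs 4, 6, 8, 10; d runs 6, 9, 12, 15 — each is linear in n (n = 1, 2, …).
For the next term, n = 5, so the run lengths are 13, 12, 12, 18.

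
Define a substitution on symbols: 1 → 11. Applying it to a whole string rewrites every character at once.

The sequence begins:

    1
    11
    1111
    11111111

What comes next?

Apply φ to 11111111 symbol by symbol: 1→11, 1→11, 1→11, 1→11, 1→11, 1→11, 1→11, 1→11; joined: 11 11 11 11 11 11 11 11.

1111111111111111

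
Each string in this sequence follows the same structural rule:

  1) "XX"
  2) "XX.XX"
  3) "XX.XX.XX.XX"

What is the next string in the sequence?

XX.XX.XX.XX.XX.XX.XX.XX

Each string is two copies of the previous one joined by '.'.
So the next term is two copies of XX.XX.XX.XX with '.' between the halves.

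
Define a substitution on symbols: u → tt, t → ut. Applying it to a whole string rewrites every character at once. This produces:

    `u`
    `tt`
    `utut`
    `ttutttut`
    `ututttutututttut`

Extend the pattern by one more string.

Rewriting the 16 symbols of ututttutututttut one by one yields tt ut tt ut ut ut tt ut tt ut tt ut ut ut tt ut; concatenated:

ttutttutututttutttutttutututttut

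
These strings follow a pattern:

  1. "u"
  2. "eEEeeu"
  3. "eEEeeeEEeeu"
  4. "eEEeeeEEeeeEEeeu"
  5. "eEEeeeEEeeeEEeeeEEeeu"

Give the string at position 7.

eEEeeeEEeeeEEeeeEEeeeEEeeeEEeeu

Every step adds eEEee at the front: s(k+1) = eEEee·s(k).
From eEEeeeEEeeeEEeeeEEeeu, 2 further steps: eEEeeeEEeeeEEeeeEEeeu → eEEeeeEEeeeEEeeeEEeeeEEeeu → (answer).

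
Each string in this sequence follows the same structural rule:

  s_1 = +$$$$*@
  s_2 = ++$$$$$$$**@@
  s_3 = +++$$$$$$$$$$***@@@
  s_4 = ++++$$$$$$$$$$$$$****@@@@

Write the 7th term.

The n-th term is n +'s then 3n+1 $'s then n *'s then n @'s (n = 1, 2, …).
At n = 7 the blocks have lengths 7, 22, 7, 7.

+++++++$$$$$$$$$$$$$$$$$$$$$$*******@@@@@@@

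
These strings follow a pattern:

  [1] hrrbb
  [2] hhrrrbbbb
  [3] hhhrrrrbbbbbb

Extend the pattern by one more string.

hhhhrrrrrbbbbbbbb

The n-th term is n h's then n+1 r's then 2n b's (n = 1, 2, …).
Setting n = 4 gives 4, 5, 8 characters in each block.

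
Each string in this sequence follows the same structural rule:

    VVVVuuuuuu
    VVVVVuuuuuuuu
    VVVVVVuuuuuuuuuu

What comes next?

Term n consists of n+1 V's, followed by 2n u's, where the shown terms are n = 3, 4, 5.
Setting n = 6 gives 7, 12 characters in each block.

VVVVVVVuuuuuuuuuuuu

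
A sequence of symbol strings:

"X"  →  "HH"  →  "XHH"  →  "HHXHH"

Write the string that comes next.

XHHHHXHH

From term 3 onward, concatenate the second-to-last term with the last: X·HH = XHH, HH·XHH = HHXHH, …
So term 5 is XHH·HHXHH.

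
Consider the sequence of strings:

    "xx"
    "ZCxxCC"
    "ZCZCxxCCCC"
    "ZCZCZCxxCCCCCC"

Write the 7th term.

Every step adds ZC to the front and CC to the end of the previous string.
From ZCZCZCxxCCCCCC, 3 further steps: ZCZCZCxxCCCCCC → ZCZCZCZCxxCCCCCCCC → ZCZCZCZCZCxxCCCCCCCCCC → (answer).

ZCZCZCZCZCZCxxCCCCCCCCCCCC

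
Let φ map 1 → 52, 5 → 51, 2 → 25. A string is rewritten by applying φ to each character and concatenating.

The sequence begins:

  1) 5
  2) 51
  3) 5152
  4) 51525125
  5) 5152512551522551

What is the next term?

Rewriting the 16 symbols of 5152512551522551 one by one yields 51 52 51 25 51 52 25 51 51 52 51 25 25 51 51 52; concatenated:

51525125515225515152512525515152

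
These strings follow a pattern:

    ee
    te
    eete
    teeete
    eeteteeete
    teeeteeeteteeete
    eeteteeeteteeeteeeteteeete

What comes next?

teeeteeeteteeeteeeteteeeteteeeteeeteteeete

Each term (from the third on) is the two preceding terms concatenated in order: term 3 = ee·te = eete.
The next term joins teeeteeeteteeete and eeteteeeteteeeteeeteteeete.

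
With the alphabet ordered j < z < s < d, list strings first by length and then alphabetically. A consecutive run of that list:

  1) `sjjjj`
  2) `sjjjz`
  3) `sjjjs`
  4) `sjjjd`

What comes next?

sjjzj

The successor of sjjjd increments the rightmost position that isn't already d and resets every position after it to j.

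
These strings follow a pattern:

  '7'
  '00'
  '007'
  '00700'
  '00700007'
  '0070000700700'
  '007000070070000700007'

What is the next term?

0070000700700007000070070000700700

This is a Fibonacci-style word recurrence s(k) = s(k−1)·s(k−2): e.g. 00·7 = 007.
So term 8 is 007000070070000700007·0070000700700.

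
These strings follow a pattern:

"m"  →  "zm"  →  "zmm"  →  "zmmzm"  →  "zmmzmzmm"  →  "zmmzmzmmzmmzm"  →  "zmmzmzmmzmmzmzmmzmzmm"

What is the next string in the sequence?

zmmzmzmmzmmzmzmmzmzmmzmmzmzmmzmmzm

From term 3 onward, concatenate the last term with the second-to-last: zm·m = zmm, zmm·zm = zmmzm, …
So term 8 is zmmzmzmmzmmzmzmmzmzmm·zmmzmzmmzmmzm.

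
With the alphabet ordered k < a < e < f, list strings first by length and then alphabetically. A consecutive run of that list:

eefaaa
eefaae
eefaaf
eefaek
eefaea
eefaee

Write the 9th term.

eefafa

Advancing 3 positions from eefaee through eefaee → eefaef → eefafk reaches term 9.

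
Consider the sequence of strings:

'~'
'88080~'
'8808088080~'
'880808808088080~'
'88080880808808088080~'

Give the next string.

Each term is the previous one with 88080 prepended.
One more step from 88080880808808088080~ gives the answer.

8808088080880808808088080~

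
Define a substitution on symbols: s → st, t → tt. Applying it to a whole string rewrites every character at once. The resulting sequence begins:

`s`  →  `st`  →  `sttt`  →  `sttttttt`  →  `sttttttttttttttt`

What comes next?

Applying the rule to each of the 16 symbols of sttttttttttttttt gives the pieces st tt tt tt tt tt tt tt tt tt tt tt tt tt tt tt, which concatenate to the answer.

sttttttttttttttttttttttttttttttt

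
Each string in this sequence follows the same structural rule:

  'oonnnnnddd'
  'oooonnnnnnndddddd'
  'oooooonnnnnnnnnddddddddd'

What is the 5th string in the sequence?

oooooooooonnnnnnnnnnnnnddddddddddddddd

Reading off run lengths: o runs 2, 4, 6; n runs 5, 7, 9; d runs 3, 6, 9 — each is linear in n (n = 1, 2, …).
For term 5, n = 5, so the run lengths are 10, 13, 15.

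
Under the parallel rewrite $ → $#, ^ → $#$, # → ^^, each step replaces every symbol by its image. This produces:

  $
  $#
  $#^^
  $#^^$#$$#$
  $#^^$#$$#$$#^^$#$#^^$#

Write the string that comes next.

φ($#^^$#$$#$$#^^$#$#^^$#) expands symbol-by-symbol to $# ^^ $#$ $#$ $# ^^ $# $# ^^ $# $# ^^ $#$ $#$ $# ^^ $# ^^ $#$ $#$ $# ^^; joining the 22 pieces gives the next term.

$#^^$#$$#$$#^^$#$#^^$#$#^^$#$$#$$#^^$#^^$#$$#$$#^^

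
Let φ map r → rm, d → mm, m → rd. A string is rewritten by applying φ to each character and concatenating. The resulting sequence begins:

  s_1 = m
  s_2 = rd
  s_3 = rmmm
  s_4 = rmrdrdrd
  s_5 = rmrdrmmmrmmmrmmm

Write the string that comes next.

Applying the rule to each of the 16 symbols of rmrdrmmmrmmmrmmm gives the pieces rm rd rm mm rm rd rd rd rm rd rd rd rm rd rd rd, which concatenate to the answer.

rmrdrmmmrmrdrdrdrmrdrdrdrmrdrdrd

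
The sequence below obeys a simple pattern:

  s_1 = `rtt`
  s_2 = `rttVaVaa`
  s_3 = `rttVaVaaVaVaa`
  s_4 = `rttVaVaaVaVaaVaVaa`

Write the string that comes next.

Each term is the previous one with VaVaa appended.
Applying this once more to rttVaVaaVaVaaVaVaa:

rttVaVaaVaVaaVaVaaVaVaa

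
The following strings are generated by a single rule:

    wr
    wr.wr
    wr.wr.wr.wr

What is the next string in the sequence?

wr.wr.wr.wr.wr.wr.wr.wr

Every step duplicates the string with '.' between the halves.
One more doubling of wr.wr.wr.wr gives the answer.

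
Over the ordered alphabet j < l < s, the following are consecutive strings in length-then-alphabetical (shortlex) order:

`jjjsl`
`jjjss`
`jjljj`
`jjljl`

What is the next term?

jjljs

The successor of jjljl increments the rightmost position that isn't already s and resets every position after it to j.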